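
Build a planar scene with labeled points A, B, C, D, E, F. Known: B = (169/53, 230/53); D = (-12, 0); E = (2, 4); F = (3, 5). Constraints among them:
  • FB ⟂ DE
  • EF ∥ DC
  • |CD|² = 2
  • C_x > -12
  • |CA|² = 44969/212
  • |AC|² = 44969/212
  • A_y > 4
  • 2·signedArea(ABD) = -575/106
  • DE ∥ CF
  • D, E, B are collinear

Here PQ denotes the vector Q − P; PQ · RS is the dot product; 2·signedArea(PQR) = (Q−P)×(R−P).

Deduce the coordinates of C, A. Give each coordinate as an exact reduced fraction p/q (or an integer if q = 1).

A = (164/53, 495/106)
C = (-11, 1)

1. C_x = -11  [DE ∥ CF ∩ EF ∥ DC]
2. C_y = 1  [DE ∥ CF ∩ EF ∥ DC]
   → C = (-11, 1)
3. A_x = 164/53  [line 230/53·x + -805/53·y + 115/2 = 0 ∩ |AC|² = 44969/212]
4. A_y = 495/106  [line 230/53·x + -805/53·y + 115/2 = 0 ∩ |AC|² = 44969/212]
   → A = (164/53, 495/106)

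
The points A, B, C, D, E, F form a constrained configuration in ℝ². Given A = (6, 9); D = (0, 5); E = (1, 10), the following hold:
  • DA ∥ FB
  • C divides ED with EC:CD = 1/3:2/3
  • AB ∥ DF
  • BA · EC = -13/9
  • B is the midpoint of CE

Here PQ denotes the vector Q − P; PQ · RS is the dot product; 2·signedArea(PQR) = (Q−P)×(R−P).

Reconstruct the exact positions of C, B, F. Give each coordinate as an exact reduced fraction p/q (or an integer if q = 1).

1. C_x = 2/3  [C divides ED with EC:CD = 1/3:2/3]
2. C_y = 25/3  [C divides ED with EC:CD = 1/3:2/3]
   → C = (2/3, 25/3)
3. B_x = 5/6  [B is the midpoint of CE]
4. B_y = 55/6  [B is the midpoint of CE]
   → B = (5/6, 55/6)
5. F_x = -31/6  [DA ∥ FB ∩ AB ∥ DF]
6. F_y = 31/6  [DA ∥ FB ∩ AB ∥ DF]
   → F = (-31/6, 31/6)

B = (5/6, 55/6)
C = (2/3, 25/3)
F = (-31/6, 31/6)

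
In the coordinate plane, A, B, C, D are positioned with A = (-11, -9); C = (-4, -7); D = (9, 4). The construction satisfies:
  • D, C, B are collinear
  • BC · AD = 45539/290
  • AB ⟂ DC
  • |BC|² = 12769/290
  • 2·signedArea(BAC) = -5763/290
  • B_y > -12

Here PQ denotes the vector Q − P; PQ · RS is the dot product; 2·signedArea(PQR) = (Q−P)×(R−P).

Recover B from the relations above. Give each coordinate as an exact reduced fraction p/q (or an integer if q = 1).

1. B_x = -2629/290  [D, C, B are collinear ∩ AB ⟂ DC]
2. B_y = -3273/290  [D, C, B are collinear ∩ AB ⟂ DC]
   → B = (-2629/290, -3273/290)

B = (-2629/290, -3273/290)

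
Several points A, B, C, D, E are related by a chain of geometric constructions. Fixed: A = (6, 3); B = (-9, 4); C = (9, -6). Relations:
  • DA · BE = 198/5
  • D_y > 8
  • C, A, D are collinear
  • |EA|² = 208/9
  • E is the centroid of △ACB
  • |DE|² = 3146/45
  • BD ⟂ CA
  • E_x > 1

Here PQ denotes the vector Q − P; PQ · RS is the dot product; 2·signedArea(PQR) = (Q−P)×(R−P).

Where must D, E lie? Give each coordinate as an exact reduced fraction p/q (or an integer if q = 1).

1. D_x = 21/5  [C, A, D are collinear ∩ BD ⟂ CA]
2. D_y = 42/5  [C, A, D are collinear ∩ BD ⟂ CA]
   → D = (21/5, 42/5)
3. E_x = 2  [E is the centroid of △ACB]
4. E_y = 1/3  [E is the centroid of △ACB]
   → E = (2, 1/3)

D = (21/5, 42/5)
E = (2, 1/3)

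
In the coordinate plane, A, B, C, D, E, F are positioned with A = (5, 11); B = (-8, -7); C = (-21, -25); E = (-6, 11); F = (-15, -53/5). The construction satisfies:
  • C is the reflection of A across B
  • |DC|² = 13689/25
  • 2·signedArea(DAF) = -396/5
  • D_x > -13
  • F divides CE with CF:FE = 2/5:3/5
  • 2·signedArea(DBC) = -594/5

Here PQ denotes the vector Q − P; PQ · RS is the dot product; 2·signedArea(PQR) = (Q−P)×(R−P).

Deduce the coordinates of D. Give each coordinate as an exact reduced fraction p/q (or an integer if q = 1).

1. D_x = -12  [2·signedArea(DBC) = -594/5 ∩ 2·signedArea(DAF) = -396/5]
2. D_y = -17/5  [2·signedArea(DBC) = -594/5 ∩ 2·signedArea(DAF) = -396/5]
   → D = (-12, -17/5)

D = (-12, -17/5)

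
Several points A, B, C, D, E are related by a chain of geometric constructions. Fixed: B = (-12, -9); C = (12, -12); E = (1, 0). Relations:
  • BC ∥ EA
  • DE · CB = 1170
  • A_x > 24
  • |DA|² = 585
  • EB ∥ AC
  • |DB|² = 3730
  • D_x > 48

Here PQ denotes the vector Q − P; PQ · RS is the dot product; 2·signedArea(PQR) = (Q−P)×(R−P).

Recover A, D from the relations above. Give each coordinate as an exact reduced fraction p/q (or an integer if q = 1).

A = (25, -3)
D = (49, -6)

1. A_x = 25  [EB ∥ AC ∩ BC ∥ EA]
2. A_y = -3  [EB ∥ AC ∩ BC ∥ EA]
   → A = (25, -3)
3. D_x = 49  [line 24·x + -3·y + -1194 = 0 ∩ |DB|² = 3730]
4. D_y = -6  [line 24·x + -3·y + -1194 = 0 ∩ |DB|² = 3730]
   → D = (49, -6)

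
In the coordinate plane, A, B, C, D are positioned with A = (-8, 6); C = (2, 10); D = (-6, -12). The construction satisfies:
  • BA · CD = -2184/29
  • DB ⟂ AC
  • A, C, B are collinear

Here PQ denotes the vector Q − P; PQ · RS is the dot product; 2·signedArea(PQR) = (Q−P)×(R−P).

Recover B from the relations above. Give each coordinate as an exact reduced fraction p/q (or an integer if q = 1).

1. B_x = -362/29  [A, C, B are collinear ∩ DB ⟂ AC]
2. B_y = 122/29  [A, C, B are collinear ∩ DB ⟂ AC]
   → B = (-362/29, 122/29)

B = (-362/29, 122/29)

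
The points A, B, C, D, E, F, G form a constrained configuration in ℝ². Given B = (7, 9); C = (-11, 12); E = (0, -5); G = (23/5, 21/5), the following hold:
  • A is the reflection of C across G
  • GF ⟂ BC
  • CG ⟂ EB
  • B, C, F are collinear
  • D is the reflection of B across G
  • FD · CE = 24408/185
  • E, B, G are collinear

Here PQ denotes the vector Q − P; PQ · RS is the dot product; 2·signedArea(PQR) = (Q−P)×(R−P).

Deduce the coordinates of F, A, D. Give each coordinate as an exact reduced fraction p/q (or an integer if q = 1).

1. F_x = 1007/185  [B, C, F are collinear ∩ GF ⟂ BC]
2. F_y = 1713/185  [B, C, F are collinear ∩ GF ⟂ BC]
   → F = (1007/185, 1713/185)
3. A_x = 101/5  [A is the reflection of C across G]
4. A_y = -18/5  [A is the reflection of C across G]
   → A = (101/5, -18/5)
5. D_x = 11/5  [D is the reflection of B across G]
6. D_y = -3/5  [D is the reflection of B across G]
   → D = (11/5, -3/5)

A = (101/5, -18/5)
D = (11/5, -3/5)
F = (1007/185, 1713/185)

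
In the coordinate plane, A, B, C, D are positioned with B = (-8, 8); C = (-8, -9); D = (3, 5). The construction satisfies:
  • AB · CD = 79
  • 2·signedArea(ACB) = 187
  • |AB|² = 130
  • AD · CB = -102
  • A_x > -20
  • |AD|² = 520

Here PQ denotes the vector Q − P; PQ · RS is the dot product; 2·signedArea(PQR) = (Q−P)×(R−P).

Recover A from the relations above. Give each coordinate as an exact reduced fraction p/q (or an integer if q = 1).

A = (-19, 11)

1. A_x = -19  [2·signedArea(ACB) = 187 ∩ AD · CB = -102]
2. A_y = 11  [2·signedArea(ACB) = 187 ∩ AD · CB = -102]
   → A = (-19, 11)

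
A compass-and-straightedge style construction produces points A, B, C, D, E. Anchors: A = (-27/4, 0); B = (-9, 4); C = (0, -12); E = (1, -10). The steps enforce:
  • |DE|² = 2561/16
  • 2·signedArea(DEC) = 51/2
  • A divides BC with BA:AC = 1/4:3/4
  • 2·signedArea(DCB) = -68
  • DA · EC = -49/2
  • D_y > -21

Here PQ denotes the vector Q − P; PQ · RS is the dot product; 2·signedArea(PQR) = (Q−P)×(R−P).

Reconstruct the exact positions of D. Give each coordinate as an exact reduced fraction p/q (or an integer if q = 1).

1. D_x = 35/4  [2·signedArea(DEC) = 51/2 ∩ DA · EC = -49/2]
2. D_y = -20  [2·signedArea(DEC) = 51/2 ∩ DA · EC = -49/2]
   → D = (35/4, -20)

D = (35/4, -20)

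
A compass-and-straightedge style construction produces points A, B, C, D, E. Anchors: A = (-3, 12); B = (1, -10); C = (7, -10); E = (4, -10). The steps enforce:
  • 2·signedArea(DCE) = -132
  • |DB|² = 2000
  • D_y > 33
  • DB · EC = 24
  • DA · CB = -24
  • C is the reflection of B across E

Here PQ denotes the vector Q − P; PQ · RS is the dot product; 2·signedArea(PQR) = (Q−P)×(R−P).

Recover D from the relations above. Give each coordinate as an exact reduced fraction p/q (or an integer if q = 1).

1. D_x = -7  [2·signedArea(DCE) = -132 ∩ DA · CB = -24]
2. D_y = 34  [2·signedArea(DCE) = -132 ∩ DA · CB = -24]
   → D = (-7, 34)

D = (-7, 34)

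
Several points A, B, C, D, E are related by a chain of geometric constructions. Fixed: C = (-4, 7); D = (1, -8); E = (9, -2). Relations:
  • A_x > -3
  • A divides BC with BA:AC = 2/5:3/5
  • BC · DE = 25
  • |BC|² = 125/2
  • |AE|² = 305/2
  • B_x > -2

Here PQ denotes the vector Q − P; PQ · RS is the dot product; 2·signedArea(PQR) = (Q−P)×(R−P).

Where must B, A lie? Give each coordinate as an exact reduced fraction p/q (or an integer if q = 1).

1. B_x = -3/2  [line -8·x + -6·y + -15 = 0 ∩ |BC|² = 125/2]
2. B_y = -1/2  [line -8·x + -6·y + -15 = 0 ∩ |BC|² = 125/2]
   → B = (-3/2, -1/2)
3. A_x = -5/2  [A divides BC with BA:AC = 2/5:3/5]
4. A_y = 5/2  [A divides BC with BA:AC = 2/5:3/5]
   → A = (-5/2, 5/2)

A = (-5/2, 5/2)
B = (-3/2, -1/2)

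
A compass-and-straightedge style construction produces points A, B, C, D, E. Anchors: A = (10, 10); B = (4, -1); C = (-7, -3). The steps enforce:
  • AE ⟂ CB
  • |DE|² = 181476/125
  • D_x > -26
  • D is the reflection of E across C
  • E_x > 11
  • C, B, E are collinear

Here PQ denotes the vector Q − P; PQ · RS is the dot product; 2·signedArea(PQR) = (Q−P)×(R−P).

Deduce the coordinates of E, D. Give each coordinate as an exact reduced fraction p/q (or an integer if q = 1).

D = (-3218/125, -801/125)
E = (1468/125, 51/125)

1. E_x = 1468/125  [C, B, E are collinear ∩ AE ⟂ CB]
2. E_y = 51/125  [C, B, E are collinear ∩ AE ⟂ CB]
   → E = (1468/125, 51/125)
3. D_x = -3218/125  [D is the reflection of E across C]
4. D_y = -801/125  [D is the reflection of E across C]
   → D = (-3218/125, -801/125)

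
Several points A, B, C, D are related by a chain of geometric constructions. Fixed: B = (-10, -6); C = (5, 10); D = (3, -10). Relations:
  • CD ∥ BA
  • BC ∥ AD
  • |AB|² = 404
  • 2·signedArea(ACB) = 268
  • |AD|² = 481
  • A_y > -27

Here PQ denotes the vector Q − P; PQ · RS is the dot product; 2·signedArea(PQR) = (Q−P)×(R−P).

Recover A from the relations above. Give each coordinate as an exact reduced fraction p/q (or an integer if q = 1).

1. A_x = -12  [BC ∥ AD ∩ CD ∥ BA]
2. A_y = -26  [BC ∥ AD ∩ CD ∥ BA]
   → A = (-12, -26)

A = (-12, -26)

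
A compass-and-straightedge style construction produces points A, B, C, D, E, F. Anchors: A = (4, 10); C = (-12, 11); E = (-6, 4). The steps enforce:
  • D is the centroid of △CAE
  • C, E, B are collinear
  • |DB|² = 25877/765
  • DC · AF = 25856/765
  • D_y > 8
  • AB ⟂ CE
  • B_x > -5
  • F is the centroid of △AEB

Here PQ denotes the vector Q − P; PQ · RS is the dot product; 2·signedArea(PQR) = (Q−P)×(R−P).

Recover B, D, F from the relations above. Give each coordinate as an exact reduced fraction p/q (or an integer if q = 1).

1. B_x = -402/85  [C, E, B are collinear ∩ AB ⟂ CE]
2. B_y = 214/85  [C, E, B are collinear ∩ AB ⟂ CE]
   → B = (-402/85, 214/85)
3. D_x = -14/3  [D is the centroid of △CAE]
4. D_y = 25/3  [D is the centroid of △CAE]
   → D = (-14/3, 25/3)
5. F_x = -572/255  [F is the centroid of △AEB]
6. F_y = 468/85  [F is the centroid of △AEB]
   → F = (-572/255, 468/85)

B = (-402/85, 214/85)
D = (-14/3, 25/3)
F = (-572/255, 468/85)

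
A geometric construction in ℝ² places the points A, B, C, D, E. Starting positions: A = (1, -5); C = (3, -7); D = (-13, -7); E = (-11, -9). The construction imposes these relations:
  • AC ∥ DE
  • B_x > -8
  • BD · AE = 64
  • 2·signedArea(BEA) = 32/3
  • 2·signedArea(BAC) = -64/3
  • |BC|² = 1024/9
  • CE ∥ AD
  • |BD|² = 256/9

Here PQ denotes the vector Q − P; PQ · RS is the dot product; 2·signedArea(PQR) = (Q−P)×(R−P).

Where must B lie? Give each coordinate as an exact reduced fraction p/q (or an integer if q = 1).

B = (-23/3, -7)

1. B_x = -23/3  [2·signedArea(BEA) = 32/3 ∩ 2·signedArea(BAC) = -64/3]
2. B_y = -7  [2·signedArea(BEA) = 32/3 ∩ 2·signedArea(BAC) = -64/3]
   → B = (-23/3, -7)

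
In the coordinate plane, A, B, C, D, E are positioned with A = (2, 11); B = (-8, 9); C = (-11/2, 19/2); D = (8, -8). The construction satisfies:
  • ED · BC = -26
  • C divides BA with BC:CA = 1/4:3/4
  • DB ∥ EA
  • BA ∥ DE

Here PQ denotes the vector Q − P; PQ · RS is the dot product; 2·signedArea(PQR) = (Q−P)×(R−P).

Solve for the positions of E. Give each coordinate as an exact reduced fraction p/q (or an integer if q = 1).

E = (18, -6)

1. E_x = 18  [DB ∥ EA ∩ BA ∥ DE]
2. E_y = -6  [DB ∥ EA ∩ BA ∥ DE]
   → E = (18, -6)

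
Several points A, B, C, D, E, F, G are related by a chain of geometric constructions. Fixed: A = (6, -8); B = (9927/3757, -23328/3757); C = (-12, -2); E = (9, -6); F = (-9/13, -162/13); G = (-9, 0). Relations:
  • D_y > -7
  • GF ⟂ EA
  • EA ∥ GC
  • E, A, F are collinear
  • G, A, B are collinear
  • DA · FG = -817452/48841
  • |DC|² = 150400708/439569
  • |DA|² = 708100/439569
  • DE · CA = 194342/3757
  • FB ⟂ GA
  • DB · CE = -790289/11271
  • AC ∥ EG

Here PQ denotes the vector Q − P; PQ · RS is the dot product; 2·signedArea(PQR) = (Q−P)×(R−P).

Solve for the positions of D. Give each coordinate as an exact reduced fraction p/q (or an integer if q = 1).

1. D_x = 22094/3757  [DB · CE = -790289/11271 ∩ DA · FG = -817452/48841]
2. D_y = -75926/11271  [DB · CE = -790289/11271 ∩ DA · FG = -817452/48841]
   → D = (22094/3757, -75926/11271)

D = (22094/3757, -75926/11271)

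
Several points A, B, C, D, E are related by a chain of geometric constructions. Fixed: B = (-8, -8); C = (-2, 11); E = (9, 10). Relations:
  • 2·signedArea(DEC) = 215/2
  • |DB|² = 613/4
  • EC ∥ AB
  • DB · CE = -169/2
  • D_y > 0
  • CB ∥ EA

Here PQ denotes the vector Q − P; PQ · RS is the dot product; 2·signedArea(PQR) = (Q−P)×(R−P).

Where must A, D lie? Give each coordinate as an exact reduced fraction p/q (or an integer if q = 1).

1. A_x = 3  [EC ∥ AB ∩ CB ∥ EA]
2. A_y = -9  [EC ∥ AB ∩ CB ∥ EA]
   → A = (3, -9)
3. D_x = 1/2  [2·signedArea(DEC) = 215/2 ∩ DB · CE = -169/2]
4. D_y = 1  [2·signedArea(DEC) = 215/2 ∩ DB · CE = -169/2]
   → D = (1/2, 1)

A = (3, -9)
D = (1/2, 1)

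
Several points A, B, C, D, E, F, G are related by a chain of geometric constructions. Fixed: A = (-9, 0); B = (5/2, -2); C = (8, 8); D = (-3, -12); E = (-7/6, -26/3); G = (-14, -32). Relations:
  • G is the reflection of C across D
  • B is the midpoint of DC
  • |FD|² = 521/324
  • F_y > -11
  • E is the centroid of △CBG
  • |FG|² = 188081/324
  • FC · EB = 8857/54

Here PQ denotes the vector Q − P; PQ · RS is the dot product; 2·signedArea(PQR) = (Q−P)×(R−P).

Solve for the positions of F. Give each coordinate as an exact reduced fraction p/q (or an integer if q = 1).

F = (-43/18, -98/9)

1. F_x = -43/18  [line -11/3·x + -20/3·y + -4393/54 = 0 ∩ |FG|² = 188081/324]
2. F_y = -98/9  [line -11/3·x + -20/3·y + -4393/54 = 0 ∩ |FG|² = 188081/324]
   → F = (-43/18, -98/9)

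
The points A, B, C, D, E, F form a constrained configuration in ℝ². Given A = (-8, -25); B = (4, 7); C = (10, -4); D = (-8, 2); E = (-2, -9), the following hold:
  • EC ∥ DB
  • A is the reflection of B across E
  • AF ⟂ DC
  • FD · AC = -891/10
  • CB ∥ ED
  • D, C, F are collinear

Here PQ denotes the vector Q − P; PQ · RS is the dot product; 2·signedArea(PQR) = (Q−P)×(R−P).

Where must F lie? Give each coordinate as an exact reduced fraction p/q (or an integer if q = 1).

1. F_x = 1/10  [D, C, F are collinear ∩ AF ⟂ DC]
2. F_y = -7/10  [D, C, F are collinear ∩ AF ⟂ DC]
   → F = (1/10, -7/10)

F = (1/10, -7/10)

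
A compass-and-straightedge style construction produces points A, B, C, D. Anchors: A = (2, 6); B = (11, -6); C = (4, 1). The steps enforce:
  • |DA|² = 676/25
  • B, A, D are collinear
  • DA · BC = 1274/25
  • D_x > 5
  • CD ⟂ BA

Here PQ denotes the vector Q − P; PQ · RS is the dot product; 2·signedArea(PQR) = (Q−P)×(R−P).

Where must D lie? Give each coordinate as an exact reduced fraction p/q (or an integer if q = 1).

D = (128/25, 46/25)

1. D_x = 128/25  [B, A, D are collinear ∩ CD ⟂ BA]
2. D_y = 46/25  [B, A, D are collinear ∩ CD ⟂ BA]
   → D = (128/25, 46/25)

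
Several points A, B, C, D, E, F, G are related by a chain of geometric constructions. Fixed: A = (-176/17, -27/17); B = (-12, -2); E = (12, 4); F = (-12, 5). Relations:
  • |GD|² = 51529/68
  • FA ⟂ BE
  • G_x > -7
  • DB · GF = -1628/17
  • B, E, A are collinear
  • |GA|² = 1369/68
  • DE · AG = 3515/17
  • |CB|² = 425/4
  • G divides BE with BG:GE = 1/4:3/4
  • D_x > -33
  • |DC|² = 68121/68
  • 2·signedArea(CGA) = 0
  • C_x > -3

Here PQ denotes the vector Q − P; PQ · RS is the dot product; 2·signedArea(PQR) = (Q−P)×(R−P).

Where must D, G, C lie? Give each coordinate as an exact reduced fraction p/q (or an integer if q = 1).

1. G_x = -6  [G divides BE with BG:GE = 1/4:3/4]
2. G_y = -1/2  [G divides BE with BG:GE = 1/4:3/4]
   → G = (-6, -1/2)
3. C_x = -2  [line 37/34·x + -74/17·y + 74/17 = 0 ∩ |CB|² = 425/4]
4. C_y = 1/2  [line 37/34·x + -74/17·y + 74/17 = 0 ∩ |CB|² = 425/4]
   → C = (-2, 1/2)
5. D_x = -556/17  [DE · AG = 3515/17 ∩ DB · GF = -1628/17]
6. D_y = -122/17  [DE · AG = 3515/17 ∩ DB · GF = -1628/17]
   → D = (-556/17, -122/17)

C = (-2, 1/2)
D = (-556/17, -122/17)
G = (-6, -1/2)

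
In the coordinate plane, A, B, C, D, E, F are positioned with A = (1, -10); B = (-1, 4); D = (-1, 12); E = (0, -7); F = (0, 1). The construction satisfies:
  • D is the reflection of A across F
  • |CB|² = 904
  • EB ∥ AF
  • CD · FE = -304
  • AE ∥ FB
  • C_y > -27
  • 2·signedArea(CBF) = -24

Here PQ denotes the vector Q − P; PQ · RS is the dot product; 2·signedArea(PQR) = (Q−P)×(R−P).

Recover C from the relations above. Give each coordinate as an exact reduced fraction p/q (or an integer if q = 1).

1. C_x = 1  [2·signedArea(CBF) = -24 ∩ CD · FE = -304]
2. C_y = -26  [2·signedArea(CBF) = -24 ∩ CD · FE = -304]
   → C = (1, -26)

C = (1, -26)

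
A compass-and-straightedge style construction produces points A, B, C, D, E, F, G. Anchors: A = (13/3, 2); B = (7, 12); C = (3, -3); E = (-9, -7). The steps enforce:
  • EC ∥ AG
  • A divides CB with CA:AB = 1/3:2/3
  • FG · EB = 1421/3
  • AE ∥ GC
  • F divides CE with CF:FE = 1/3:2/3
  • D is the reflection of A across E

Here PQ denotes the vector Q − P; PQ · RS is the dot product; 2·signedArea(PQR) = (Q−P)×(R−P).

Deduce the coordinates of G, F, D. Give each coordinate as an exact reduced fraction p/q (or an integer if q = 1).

1. G_x = 49/3  [AE ∥ GC ∩ EC ∥ AG]
2. G_y = 6  [AE ∥ GC ∩ EC ∥ AG]
   → G = (49/3, 6)
3. F_x = -1  [F divides CE with CF:FE = 1/3:2/3]
4. F_y = -13/3  [F divides CE with CF:FE = 1/3:2/3]
   → F = (-1, -13/3)
5. D_x = -67/3  [D is the reflection of A across E]
6. D_y = -16  [D is the reflection of A across E]
   → D = (-67/3, -16)

D = (-67/3, -16)
F = (-1, -13/3)
G = (49/3, 6)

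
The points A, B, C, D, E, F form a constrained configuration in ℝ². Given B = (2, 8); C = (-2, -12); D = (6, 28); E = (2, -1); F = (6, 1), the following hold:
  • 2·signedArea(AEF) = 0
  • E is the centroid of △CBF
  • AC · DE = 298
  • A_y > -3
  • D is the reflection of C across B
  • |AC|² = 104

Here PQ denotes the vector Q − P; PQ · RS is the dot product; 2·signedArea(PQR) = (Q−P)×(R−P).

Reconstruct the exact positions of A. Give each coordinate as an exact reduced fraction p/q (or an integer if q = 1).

A = (0, -2)

1. A_x = 0  [2·signedArea(AEF) = 0 ∩ AC · DE = 298]
2. A_y = -2  [2·signedArea(AEF) = 0 ∩ AC · DE = 298]
   → A = (0, -2)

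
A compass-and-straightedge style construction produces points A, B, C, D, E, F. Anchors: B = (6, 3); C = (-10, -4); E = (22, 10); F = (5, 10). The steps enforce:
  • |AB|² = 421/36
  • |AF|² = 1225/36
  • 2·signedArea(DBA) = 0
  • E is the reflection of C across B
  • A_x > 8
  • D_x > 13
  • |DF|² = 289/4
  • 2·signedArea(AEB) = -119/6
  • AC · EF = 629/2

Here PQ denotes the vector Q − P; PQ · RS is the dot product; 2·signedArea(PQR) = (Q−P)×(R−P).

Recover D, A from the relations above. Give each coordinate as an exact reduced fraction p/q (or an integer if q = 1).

1. A_x = 17/2  [2·signedArea(AEB) = -119/6 ∩ AC · EF = 629/2]
2. A_y = 16/3  [2·signedArea(AEB) = -119/6 ∩ AC · EF = 629/2]
   → A = (17/2, 16/3)
3. D_x = 27/2  [line -7/3·x + 5/2·y + 13/2 = 0 ∩ |DF|² = 289/4]
4. D_y = 10  [line -7/3·x + 5/2·y + 13/2 = 0 ∩ |DF|² = 289/4]
   → D = (27/2, 10)

A = (17/2, 16/3)
D = (27/2, 10)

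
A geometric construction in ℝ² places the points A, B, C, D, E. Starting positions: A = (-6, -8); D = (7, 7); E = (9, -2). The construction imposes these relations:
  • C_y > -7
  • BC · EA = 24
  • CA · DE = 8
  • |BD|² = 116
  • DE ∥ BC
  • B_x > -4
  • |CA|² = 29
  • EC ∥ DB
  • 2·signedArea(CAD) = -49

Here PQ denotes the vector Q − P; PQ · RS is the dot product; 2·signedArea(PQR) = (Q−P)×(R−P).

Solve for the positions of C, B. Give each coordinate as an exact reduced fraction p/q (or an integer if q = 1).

B = (-3, 3)
C = (-1, -6)

1. C_x = -1  [CA · DE = 8 ∩ 2·signedArea(CAD) = -49]
2. C_y = -6  [CA · DE = 8 ∩ 2·signedArea(CAD) = -49]
   → C = (-1, -6)
3. B_x = -3  [DE ∥ BC ∩ EC ∥ DB]
4. B_y = 3  [DE ∥ BC ∩ EC ∥ DB]
   → B = (-3, 3)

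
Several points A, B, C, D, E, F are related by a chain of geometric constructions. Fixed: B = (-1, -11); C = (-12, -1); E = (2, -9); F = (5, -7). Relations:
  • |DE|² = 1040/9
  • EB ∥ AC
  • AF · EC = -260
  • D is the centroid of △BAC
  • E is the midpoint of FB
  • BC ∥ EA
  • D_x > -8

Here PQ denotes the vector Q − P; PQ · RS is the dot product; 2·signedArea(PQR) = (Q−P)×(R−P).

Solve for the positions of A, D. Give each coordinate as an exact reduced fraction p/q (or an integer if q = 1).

1. A_x = -9  [EB ∥ AC ∩ BC ∥ EA]
2. A_y = 1  [EB ∥ AC ∩ BC ∥ EA]
   → A = (-9, 1)
3. D_x = -22/3  [D is the centroid of △BAC]
4. D_y = -11/3  [D is the centroid of △BAC]
   → D = (-22/3, -11/3)

A = (-9, 1)
D = (-22/3, -11/3)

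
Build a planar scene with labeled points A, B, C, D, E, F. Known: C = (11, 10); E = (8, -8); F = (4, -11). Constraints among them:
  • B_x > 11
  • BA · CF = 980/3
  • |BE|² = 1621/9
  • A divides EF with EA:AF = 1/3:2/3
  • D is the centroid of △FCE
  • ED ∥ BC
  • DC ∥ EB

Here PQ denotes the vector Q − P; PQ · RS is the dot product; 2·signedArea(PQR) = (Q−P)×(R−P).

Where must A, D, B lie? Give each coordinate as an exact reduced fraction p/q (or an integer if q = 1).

A = (20/3, -9)
B = (34/3, 5)
D = (23/3, -3)

1. A_x = 20/3  [A divides EF with EA:AF = 1/3:2/3]
2. A_y = -9  [A divides EF with EA:AF = 1/3:2/3]
   → A = (20/3, -9)
3. D_x = 23/3  [D is the centroid of △FCE]
4. D_y = -3  [D is the centroid of △FCE]
   → D = (23/3, -3)
5. B_x = 34/3  [ED ∥ BC ∩ DC ∥ EB]
6. B_y = 5  [ED ∥ BC ∩ DC ∥ EB]
   → B = (34/3, 5)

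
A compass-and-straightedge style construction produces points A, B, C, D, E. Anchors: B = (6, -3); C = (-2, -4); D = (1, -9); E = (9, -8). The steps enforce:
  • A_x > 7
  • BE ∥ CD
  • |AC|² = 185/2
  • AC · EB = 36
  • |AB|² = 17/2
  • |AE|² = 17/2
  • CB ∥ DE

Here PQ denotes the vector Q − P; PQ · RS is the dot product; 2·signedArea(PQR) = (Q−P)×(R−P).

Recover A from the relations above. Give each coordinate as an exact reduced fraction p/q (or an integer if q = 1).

A = (15/2, -11/2)

1. A_x = 15/2  [line 3·x + -5·y + -50 = 0 ∩ |AC|² = 185/2]
2. A_y = -11/2  [line 3·x + -5·y + -50 = 0 ∩ |AC|² = 185/2]
   → A = (15/2, -11/2)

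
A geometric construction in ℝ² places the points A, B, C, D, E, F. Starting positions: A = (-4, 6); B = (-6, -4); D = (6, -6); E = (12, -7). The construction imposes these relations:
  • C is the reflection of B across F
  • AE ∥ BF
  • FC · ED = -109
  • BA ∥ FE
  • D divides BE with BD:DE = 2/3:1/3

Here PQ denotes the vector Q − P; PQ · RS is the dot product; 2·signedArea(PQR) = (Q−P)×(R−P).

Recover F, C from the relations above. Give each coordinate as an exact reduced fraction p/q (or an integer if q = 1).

1. F_x = 10  [BA ∥ FE ∩ AE ∥ BF]
2. F_y = -17  [BA ∥ FE ∩ AE ∥ BF]
   → F = (10, -17)
3. C_x = 26  [C is the reflection of B across F]
4. C_y = -30  [C is the reflection of B across F]
   → C = (26, -30)

C = (26, -30)
F = (10, -17)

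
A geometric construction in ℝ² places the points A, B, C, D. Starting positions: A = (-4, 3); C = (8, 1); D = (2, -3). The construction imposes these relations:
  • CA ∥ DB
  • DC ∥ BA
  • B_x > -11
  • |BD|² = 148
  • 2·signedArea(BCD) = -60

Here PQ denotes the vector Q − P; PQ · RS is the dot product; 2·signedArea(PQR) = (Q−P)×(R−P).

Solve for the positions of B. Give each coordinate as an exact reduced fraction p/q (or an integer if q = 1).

1. B_x = -10  [DC ∥ BA ∩ CA ∥ DB]
2. B_y = -1  [DC ∥ BA ∩ CA ∥ DB]
   → B = (-10, -1)

B = (-10, -1)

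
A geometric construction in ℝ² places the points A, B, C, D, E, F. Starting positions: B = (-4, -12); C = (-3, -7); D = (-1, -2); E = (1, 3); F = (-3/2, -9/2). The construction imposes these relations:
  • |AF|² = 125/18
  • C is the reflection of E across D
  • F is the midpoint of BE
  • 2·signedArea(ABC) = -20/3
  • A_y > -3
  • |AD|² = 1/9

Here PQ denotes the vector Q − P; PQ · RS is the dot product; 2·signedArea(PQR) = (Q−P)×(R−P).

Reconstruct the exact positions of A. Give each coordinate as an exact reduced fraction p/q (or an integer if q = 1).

1. A_x = -2/3  [line -5·x + 1·y + -4/3 = 0 ∩ |AF|² = 125/18]
2. A_y = -2  [line -5·x + 1·y + -4/3 = 0 ∩ |AF|² = 125/18]
   → A = (-2/3, -2)

A = (-2/3, -2)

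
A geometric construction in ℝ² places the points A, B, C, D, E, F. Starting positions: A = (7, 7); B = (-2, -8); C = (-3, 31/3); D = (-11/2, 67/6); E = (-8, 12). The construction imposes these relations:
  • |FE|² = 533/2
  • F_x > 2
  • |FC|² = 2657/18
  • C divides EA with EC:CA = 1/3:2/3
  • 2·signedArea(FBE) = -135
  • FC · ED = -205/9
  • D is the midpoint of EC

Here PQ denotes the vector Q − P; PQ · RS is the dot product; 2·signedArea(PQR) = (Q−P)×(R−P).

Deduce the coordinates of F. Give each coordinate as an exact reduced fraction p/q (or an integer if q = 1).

F = (5/2, -1/2)

1. F_x = 5/2  [2·signedArea(FBE) = -135 ∩ FC · ED = -205/9]
2. F_y = -1/2  [2·signedArea(FBE) = -135 ∩ FC · ED = -205/9]
   → F = (5/2, -1/2)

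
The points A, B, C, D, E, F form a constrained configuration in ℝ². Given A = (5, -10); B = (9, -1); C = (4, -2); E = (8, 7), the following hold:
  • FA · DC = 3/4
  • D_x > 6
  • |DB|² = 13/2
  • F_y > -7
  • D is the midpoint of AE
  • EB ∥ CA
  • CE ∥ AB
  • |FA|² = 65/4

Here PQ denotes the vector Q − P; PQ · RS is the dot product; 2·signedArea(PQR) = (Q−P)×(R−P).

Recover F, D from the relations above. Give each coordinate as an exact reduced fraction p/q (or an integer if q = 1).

D = (13/2, -3/2)
F = (9/2, -6)

1. D_x = 13/2  [D is the midpoint of AE]
2. D_y = -3/2  [D is the midpoint of AE]
   → D = (13/2, -3/2)
3. F_x = 9/2  [line 5/2·x + 1/2·y + -33/4 = 0 ∩ |FA|² = 65/4]
4. F_y = -6  [line 5/2·x + 1/2·y + -33/4 = 0 ∩ |FA|² = 65/4]
   → F = (9/2, -6)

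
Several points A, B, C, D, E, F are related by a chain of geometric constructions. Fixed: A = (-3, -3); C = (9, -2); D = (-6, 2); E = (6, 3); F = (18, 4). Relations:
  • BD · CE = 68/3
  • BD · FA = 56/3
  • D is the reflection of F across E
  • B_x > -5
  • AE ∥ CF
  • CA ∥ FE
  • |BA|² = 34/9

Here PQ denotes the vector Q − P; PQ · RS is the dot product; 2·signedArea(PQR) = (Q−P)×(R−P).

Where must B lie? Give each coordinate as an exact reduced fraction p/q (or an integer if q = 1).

1. B_x = -4  [BD · CE = 68/3 ∩ BD · FA = 56/3]
2. B_y = -4/3  [BD · CE = 68/3 ∩ BD · FA = 56/3]
   → B = (-4, -4/3)

B = (-4, -4/3)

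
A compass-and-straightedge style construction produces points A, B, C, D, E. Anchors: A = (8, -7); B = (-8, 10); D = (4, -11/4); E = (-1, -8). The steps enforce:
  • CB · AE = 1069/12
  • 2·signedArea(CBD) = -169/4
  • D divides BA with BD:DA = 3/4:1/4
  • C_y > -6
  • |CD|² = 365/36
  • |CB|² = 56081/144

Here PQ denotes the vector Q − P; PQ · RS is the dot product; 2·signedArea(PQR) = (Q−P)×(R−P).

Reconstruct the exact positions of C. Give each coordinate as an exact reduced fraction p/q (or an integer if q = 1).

C = (11/3, -71/12)

1. C_x = 11/3  [2·signedArea(CBD) = -169/4 ∩ CB · AE = 1069/12]
2. C_y = -71/12  [2·signedArea(CBD) = -169/4 ∩ CB · AE = 1069/12]
   → C = (11/3, -71/12)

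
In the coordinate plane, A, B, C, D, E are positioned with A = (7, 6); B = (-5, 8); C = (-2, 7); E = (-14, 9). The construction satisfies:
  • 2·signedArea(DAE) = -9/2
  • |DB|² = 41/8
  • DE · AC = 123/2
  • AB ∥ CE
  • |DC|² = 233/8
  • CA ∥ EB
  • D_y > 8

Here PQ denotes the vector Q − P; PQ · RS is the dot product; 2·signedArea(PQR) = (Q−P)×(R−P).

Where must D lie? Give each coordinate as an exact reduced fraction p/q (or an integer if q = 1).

1. D_x = -29/4  [DE · AC = 123/2 ∩ 2·signedArea(DAE) = -9/2]
2. D_y = 33/4  [DE · AC = 123/2 ∩ 2·signedArea(DAE) = -9/2]
   → D = (-29/4, 33/4)

D = (-29/4, 33/4)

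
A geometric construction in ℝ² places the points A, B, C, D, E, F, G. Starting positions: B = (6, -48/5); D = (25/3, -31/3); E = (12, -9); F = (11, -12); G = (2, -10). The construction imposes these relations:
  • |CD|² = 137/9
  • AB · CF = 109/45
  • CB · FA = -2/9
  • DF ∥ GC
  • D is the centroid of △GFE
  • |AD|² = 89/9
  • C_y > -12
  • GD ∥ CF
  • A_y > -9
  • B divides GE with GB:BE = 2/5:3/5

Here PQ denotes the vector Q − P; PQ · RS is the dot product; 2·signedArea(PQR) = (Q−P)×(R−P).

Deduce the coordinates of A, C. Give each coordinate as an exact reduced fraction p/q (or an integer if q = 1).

A = (17/3, -26/3)
C = (14/3, -35/3)

1. C_x = 14/3  [GD ∥ CF ∩ DF ∥ GC]
2. C_y = -35/3  [GD ∥ CF ∩ DF ∥ GC]
   → C = (14/3, -35/3)
3. A_x = 17/3  [AB · CF = 109/45 ∩ CB · FA = -2/9]
4. A_y = -26/3  [AB · CF = 109/45 ∩ CB · FA = -2/9]
   → A = (17/3, -26/3)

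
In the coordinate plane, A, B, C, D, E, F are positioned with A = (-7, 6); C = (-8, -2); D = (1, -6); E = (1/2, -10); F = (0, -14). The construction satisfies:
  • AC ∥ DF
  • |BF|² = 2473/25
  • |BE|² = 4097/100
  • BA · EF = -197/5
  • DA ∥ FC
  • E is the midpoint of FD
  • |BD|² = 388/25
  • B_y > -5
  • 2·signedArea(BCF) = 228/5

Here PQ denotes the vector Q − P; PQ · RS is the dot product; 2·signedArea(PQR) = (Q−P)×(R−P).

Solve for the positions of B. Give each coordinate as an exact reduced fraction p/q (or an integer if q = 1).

1. B_x = -13/5  [2·signedArea(BCF) = 228/5 ∩ BA · EF = -197/5]
2. B_y = -22/5  [2·signedArea(BCF) = 228/5 ∩ BA · EF = -197/5]
   → B = (-13/5, -22/5)

B = (-13/5, -22/5)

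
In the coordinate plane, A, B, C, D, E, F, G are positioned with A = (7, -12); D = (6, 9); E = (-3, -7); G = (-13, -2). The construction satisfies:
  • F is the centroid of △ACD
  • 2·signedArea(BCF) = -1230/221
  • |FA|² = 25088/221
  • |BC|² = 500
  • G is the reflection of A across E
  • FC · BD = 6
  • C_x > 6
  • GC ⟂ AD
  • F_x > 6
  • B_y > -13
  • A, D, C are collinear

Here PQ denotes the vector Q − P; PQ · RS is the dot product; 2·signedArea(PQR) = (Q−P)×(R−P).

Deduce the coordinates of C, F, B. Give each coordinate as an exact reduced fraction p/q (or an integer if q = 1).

B = (-2758/221, -2857/221)
C = (1432/221, -237/221)
F = (1435/221, -300/221)

1. C_x = 1432/221  [A, D, C are collinear ∩ GC ⟂ AD]
2. C_y = -237/221  [A, D, C are collinear ∩ GC ⟂ AD]
   → C = (1432/221, -237/221)
3. F_x = 1435/221  [F is the centroid of △ACD]
4. F_y = -300/221  [F is the centroid of △ACD]
   → F = (1435/221, -300/221)
5. B_x = -2758/221  [2·signedArea(BCF) = -1230/221 ∩ FC · BD = 6]
6. B_y = -2857/221  [2·signedArea(BCF) = -1230/221 ∩ FC · BD = 6]
   → B = (-2758/221, -2857/221)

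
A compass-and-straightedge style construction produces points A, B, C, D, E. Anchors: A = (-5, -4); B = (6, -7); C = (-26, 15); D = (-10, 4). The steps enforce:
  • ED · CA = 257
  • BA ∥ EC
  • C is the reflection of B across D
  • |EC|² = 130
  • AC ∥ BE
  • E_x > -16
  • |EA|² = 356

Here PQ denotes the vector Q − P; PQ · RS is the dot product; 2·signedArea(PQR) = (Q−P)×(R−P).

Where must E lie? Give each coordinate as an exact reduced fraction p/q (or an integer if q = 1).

E = (-15, 12)

1. E_x = -15  [BA ∥ EC ∩ AC ∥ BE]
2. E_y = 12  [BA ∥ EC ∩ AC ∥ BE]
   → E = (-15, 12)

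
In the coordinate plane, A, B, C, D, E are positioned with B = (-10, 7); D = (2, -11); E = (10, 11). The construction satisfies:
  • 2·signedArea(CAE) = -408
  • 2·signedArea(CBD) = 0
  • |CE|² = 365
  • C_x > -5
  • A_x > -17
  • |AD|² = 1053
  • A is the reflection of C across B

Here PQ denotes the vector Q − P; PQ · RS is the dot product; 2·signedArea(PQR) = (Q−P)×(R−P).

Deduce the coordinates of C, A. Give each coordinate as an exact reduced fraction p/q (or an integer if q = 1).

1. C_x = -4  [line 18·x + 12·y + 96 = 0 ∩ |CE|² = 365]
2. C_y = -2  [line 18·x + 12·y + 96 = 0 ∩ |CE|² = 365]
   → C = (-4, -2)
3. A_x = -16  [A is the reflection of C across B]
4. A_y = 16  [A is the reflection of C across B]
   → A = (-16, 16)

A = (-16, 16)
C = (-4, -2)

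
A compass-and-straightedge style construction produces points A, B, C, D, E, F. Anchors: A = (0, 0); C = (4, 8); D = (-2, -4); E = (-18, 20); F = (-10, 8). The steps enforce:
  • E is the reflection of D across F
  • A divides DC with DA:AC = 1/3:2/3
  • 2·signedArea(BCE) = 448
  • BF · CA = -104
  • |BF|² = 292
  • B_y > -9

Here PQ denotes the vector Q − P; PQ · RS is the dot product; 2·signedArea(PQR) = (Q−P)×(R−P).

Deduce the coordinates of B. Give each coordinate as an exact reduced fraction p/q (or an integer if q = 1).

1. B_x = -4  [BF · CA = -104 ∩ 2·signedArea(BCE) = 448]
2. B_y = -8  [BF · CA = -104 ∩ 2·signedArea(BCE) = 448]
   → B = (-4, -8)

B = (-4, -8)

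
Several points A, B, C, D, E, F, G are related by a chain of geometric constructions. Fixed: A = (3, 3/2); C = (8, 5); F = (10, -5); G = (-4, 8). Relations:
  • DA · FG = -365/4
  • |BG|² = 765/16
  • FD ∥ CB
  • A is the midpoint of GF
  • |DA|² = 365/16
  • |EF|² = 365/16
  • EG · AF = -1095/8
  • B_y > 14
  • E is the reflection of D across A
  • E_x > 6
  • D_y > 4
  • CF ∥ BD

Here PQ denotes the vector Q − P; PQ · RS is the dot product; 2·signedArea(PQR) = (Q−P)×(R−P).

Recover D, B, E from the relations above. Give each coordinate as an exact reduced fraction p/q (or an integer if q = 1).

B = (-5/2, 59/4)
D = (-1/2, 19/4)
E = (13/2, -7/4)

1. D_x = -1/2  [line 14·x + -13·y + 275/4 = 0 ∩ |DA|² = 365/16]
2. D_y = 19/4  [line 14·x + -13·y + 275/4 = 0 ∩ |DA|² = 365/16]
   → D = (-1/2, 19/4)
3. B_x = -5/2  [CF ∥ BD ∩ FD ∥ CB]
4. B_y = 59/4  [CF ∥ BD ∩ FD ∥ CB]
   → B = (-5/2, 59/4)
5. E_x = 13/2  [E is the reflection of D across A]
6. E_y = -7/4  [E is the reflection of D across A]
   → E = (13/2, -7/4)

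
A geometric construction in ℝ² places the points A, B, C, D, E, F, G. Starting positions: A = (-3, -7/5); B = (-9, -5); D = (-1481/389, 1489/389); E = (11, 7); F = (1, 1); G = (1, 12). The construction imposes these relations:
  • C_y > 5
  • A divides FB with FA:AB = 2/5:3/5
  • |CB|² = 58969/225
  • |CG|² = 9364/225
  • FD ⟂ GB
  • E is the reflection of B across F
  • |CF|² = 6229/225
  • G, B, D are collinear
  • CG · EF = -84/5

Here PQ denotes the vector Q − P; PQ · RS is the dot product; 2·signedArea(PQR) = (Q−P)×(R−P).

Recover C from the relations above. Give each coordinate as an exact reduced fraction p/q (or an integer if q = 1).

C = (3, 88/15)

1. C_x = 3  [line 10·x + 6·y + -326/5 = 0 ∩ |CF|² = 6229/225]
2. C_y = 88/15  [line 10·x + 6·y + -326/5 = 0 ∩ |CF|² = 6229/225]
   → C = (3, 88/15)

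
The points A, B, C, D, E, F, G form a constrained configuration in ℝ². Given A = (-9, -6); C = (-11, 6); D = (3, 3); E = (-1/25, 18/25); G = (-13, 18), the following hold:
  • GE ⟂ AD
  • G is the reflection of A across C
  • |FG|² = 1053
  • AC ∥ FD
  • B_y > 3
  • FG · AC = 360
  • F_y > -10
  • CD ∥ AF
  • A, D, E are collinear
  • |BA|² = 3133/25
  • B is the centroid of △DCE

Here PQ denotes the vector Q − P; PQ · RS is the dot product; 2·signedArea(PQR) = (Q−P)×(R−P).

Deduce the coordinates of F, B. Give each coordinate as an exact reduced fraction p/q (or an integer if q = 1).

1. F_x = 5  [AC ∥ FD ∩ CD ∥ AF]
2. F_y = -9  [AC ∥ FD ∩ CD ∥ AF]
   → F = (5, -9)
3. B_x = -67/25  [B is the centroid of △DCE]
4. B_y = 81/25  [B is the centroid of △DCE]
   → B = (-67/25, 81/25)

B = (-67/25, 81/25)
F = (5, -9)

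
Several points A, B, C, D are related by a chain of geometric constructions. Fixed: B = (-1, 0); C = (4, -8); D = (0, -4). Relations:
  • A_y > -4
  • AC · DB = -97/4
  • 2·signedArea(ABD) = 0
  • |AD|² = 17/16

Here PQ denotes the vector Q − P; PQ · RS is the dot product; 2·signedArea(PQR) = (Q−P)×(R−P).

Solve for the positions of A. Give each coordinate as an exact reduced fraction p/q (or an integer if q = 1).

1. A_x = -1/4  [2·signedArea(ABD) = 0 ∩ AC · DB = -97/4]
2. A_y = -3  [2·signedArea(ABD) = 0 ∩ AC · DB = -97/4]
   → A = (-1/4, -3)

A = (-1/4, -3)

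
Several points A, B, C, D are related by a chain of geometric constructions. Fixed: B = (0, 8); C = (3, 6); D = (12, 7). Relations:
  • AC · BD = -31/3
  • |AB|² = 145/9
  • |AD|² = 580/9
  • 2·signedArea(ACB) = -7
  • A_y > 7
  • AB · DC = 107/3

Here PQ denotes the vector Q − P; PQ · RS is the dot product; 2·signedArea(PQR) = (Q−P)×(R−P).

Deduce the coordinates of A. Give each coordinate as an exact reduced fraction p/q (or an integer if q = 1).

1. A_x = 4  [AB · DC = 107/3 ∩ AC · BD = -31/3]
2. A_y = 23/3  [AB · DC = 107/3 ∩ AC · BD = -31/3]
   → A = (4, 23/3)

A = (4, 23/3)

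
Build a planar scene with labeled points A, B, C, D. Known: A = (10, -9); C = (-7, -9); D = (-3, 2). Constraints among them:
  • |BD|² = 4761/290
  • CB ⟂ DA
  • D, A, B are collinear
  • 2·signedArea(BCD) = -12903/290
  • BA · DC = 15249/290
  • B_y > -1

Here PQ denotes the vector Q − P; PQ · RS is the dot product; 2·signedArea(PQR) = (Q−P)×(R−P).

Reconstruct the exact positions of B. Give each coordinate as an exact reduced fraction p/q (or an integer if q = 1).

B = (27/290, -179/290)

1. B_x = 27/290  [D, A, B are collinear ∩ CB ⟂ DA]
2. B_y = -179/290  [D, A, B are collinear ∩ CB ⟂ DA]
   → B = (27/290, -179/290)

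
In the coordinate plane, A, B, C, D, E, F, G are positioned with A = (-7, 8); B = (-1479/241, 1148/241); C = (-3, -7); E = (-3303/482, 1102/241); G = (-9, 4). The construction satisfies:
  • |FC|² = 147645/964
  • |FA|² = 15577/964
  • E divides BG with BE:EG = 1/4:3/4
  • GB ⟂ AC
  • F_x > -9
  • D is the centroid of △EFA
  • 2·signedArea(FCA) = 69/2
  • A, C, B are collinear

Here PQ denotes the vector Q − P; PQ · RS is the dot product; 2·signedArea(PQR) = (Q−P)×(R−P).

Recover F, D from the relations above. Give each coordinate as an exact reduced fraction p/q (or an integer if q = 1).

1. F_x = -3993/482  [line -15·x + -4·y + -215/2 = 0 ∩ |FA|² = 15577/964]
2. F_y = 1010/241  [line -15·x + -4·y + -215/2 = 0 ∩ |FA|² = 15577/964]
   → F = (-3993/482, 1010/241)
3. D_x = -5335/723  [D is the centroid of △EFA]
4. D_y = 4040/723  [D is the centroid of △EFA]
   → D = (-5335/723, 4040/723)

D = (-5335/723, 4040/723)
F = (-3993/482, 1010/241)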